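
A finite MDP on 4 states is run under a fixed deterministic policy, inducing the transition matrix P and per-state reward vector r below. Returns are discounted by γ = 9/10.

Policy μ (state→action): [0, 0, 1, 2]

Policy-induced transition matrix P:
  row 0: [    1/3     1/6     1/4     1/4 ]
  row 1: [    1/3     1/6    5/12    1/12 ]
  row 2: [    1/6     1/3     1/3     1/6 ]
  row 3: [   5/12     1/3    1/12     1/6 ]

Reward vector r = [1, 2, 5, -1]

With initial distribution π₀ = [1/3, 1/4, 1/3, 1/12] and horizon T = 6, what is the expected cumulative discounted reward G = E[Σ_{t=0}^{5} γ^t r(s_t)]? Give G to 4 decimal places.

t=0: π = [0.3333, 0.2500, 0.3333, 0.0833], E[r] = 2.4167, γ^t·E[r] = 2.416667, running G = 2.416667
t=1: π = [0.2847, 0.2361, 0.3056, 0.1736], E[r] = 2.1111, γ^t·E[r] = 1.900000, running G = 4.316667
t=2: π = [0.2969, 0.2465, 0.2859, 0.1707], E[r] = 2.0486, γ^t·E[r] = 1.659375, running G = 5.976042
t=3: π = [0.2999, 0.2428, 0.2865, 0.1709], E[r] = 2.0469, γ^t·E[r] = 1.492172, running G = 7.468214
t=4: π = [0.2998, 0.2429, 0.2859, 0.1714], E[r] = 2.0435, γ^t·E[r] = 1.340708, running G = 8.808922
t=5: π = [0.3000, 0.2429, 0.2857, 0.1714], E[r] = 2.0430, γ^t·E[r] = 1.206360, running G = 10.015281

G = 10.0153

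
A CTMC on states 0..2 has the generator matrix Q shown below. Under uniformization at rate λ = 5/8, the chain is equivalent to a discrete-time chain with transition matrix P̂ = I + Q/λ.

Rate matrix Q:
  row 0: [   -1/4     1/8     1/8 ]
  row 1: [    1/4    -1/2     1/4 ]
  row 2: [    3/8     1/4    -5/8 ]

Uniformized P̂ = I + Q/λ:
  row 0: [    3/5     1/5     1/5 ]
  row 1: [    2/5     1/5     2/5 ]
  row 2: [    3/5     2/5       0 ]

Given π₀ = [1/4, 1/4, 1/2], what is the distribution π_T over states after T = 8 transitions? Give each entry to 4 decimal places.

t=0: π = [0.2500, 0.2500, 0.5000]
t=1: π = [0.5500, 0.3000, 0.1500]
t=2: π = [0.5400, 0.2300, 0.2300]
t=3: π = [0.5540, 0.2460, 0.2000]
t=4: π = [0.5508, 0.2400, 0.2092]
t=5: π = [0.5520, 0.2418, 0.2062]
t=6: π = [0.5516, 0.2412, 0.2071]
t=7: π = [0.5518, 0.2414, 0.2068]
t=8: π = [0.5517, 0.2414, 0.2069]

π = [0.5517, 0.2414, 0.2069]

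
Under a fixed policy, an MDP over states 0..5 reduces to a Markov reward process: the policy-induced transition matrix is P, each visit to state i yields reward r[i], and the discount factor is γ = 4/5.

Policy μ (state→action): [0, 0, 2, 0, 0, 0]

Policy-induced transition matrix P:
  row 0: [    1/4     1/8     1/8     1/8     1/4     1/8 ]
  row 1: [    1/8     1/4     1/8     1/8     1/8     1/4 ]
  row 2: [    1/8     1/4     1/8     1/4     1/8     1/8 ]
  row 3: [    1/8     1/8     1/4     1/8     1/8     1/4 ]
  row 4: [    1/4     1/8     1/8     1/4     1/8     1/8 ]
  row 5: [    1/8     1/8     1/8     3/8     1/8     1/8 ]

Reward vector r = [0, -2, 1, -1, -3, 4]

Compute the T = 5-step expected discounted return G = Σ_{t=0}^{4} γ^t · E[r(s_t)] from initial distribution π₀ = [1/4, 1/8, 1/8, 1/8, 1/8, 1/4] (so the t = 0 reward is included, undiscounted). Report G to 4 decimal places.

t=0: π = [0.2500, 0.1250, 0.1250, 0.1250, 0.1250, 0.2500], E[r] = 0.3750, γ^t·E[r] = 0.375000, running G = 0.375000
t=1: π = [0.1719, 0.1563, 0.1406, 0.2188, 0.1563, 0.1563], E[r] = -0.2344, γ^t·E[r] = -0.187500, running G = 0.187500
t=2: π = [0.1660, 0.1621, 0.1523, 0.2012, 0.1465, 0.1719], E[r] = -0.1250, γ^t·E[r] = -0.080000, running G = 0.107500
t=3: π = [0.1641, 0.1643, 0.1501, 0.2053, 0.1458, 0.1704], E[r] = -0.1394, γ^t·E[r] = -0.071375, running G = 0.036125
t=4: π = [0.1637, 0.1643, 0.1507, 0.2046, 0.1455, 0.1712], E[r] = -0.1342, γ^t·E[r] = -0.054988, running G = -0.018863

G = -0.0189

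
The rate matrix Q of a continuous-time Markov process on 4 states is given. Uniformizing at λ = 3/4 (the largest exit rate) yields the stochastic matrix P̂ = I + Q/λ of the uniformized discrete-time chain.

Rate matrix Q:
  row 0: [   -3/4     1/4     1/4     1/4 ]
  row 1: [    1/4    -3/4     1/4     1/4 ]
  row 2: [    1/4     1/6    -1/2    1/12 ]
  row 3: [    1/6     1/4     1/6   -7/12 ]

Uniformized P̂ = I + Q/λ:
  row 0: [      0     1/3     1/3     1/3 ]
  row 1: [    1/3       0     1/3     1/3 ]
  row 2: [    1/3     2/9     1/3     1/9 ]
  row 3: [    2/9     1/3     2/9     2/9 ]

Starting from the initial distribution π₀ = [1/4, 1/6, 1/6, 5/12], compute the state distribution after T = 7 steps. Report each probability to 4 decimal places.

π = [0.2301, 0.2245, 0.3068, 0.2386]

t=0: π = [0.2500, 0.1667, 0.1667, 0.4167]
t=1: π = [0.2037, 0.2593, 0.2870, 0.2500]
t=2: π = [0.2377, 0.2150, 0.3056, 0.2418]
t=3: π = [0.2273, 0.2277, 0.3065, 0.2386]
t=4: π = [0.2311, 0.2234, 0.3068, 0.2387]
t=5: π = [0.2298, 0.2248, 0.3068, 0.2386]
t=6: π = [0.2302, 0.2243, 0.3068, 0.2386]
t=7: π = [0.2301, 0.2245, 0.3068, 0.2386]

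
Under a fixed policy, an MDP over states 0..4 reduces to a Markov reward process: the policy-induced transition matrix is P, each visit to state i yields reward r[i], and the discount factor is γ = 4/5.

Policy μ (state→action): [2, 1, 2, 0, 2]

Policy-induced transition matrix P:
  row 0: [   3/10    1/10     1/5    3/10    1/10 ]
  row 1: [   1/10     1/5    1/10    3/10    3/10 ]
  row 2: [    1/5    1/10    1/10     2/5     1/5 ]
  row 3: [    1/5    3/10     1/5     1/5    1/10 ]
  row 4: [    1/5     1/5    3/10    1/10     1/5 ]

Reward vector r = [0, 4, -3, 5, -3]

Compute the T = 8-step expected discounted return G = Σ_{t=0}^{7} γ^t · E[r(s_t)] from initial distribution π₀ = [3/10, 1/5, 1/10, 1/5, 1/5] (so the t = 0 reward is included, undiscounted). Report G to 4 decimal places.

G = 3.9276

t=0: π = [0.3000, 0.2000, 0.1000, 0.2000, 0.2000], E[r] = 0.9000, γ^t·E[r] = 0.900000, running G = 0.900000
t=1: π = [0.2100, 0.1800, 0.1900, 0.2500, 0.1700], E[r] = 0.8900, γ^t·E[r] = 0.712000, running G = 1.612000
t=2: π = [0.2030, 0.1850, 0.1800, 0.2600, 0.1720], E[r] = 0.9840, γ^t·E[r] = 0.629760, running G = 2.241760
t=3: π = [0.2018, 0.1877, 0.1807, 0.2576, 0.1722], E[r] = 0.9801, γ^t·E[r] = 0.501811, running G = 2.743571
t=4: π = [0.2014, 0.1875, 0.1804, 0.2579, 0.1728], E[r] = 0.9798, γ^t·E[r] = 0.401310, running G = 3.144881
t=5: π = [0.2014, 0.1876, 0.1805, 0.2577, 0.1728], E[r] = 0.9789, γ^t·E[r] = 0.320768, running G = 3.465649
t=6: π = [0.2014, 0.1876, 0.1805, 0.2577, 0.1729], E[r] = 0.9789, γ^t·E[r] = 0.256619, running G = 3.722268
t=7: π = [0.2014, 0.1876, 0.1805, 0.2577, 0.1728], E[r] = 0.9789, γ^t·E[r] = 0.205287, running G = 3.927555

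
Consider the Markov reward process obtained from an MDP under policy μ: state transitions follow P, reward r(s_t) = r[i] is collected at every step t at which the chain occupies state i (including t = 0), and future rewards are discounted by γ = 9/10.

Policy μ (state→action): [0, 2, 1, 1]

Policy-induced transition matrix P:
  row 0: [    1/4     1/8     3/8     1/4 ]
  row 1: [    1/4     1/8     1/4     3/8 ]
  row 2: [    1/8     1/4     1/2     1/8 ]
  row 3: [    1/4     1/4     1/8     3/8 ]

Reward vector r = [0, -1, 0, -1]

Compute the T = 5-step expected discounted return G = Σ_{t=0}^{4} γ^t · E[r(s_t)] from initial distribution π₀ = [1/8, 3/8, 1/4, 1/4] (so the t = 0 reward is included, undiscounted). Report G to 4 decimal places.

G = -2.0917

t=0: π = [0.1250, 0.3750, 0.2500, 0.2500], E[r] = -0.6250, γ^t·E[r] = -0.625000, running G = -0.625000
t=1: π = [0.2188, 0.1875, 0.2969, 0.2969], E[r] = -0.4844, γ^t·E[r] = -0.435938, running G = -1.060938
t=2: π = [0.2129, 0.1992, 0.3145, 0.2734], E[r] = -0.4727, γ^t·E[r] = -0.382852, running G = -1.443789
t=3: π = [0.2107, 0.1985, 0.3210, 0.2698], E[r] = -0.4683, γ^t·E[r] = -0.341363, running G = -1.785152
t=4: π = [0.2099, 0.1989, 0.3229, 0.2684], E[r] = -0.4673, γ^t·E[r] = -0.306566, running G = -2.091718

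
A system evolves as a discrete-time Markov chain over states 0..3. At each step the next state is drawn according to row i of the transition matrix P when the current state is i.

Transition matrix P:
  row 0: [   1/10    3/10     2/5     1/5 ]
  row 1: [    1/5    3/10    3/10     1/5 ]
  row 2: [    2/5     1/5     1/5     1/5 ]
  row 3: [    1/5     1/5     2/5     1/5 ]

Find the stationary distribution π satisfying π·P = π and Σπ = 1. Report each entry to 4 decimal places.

Balance equations π_j = Σ_i π_i·P[i][j]:
  π_0 = 1/10·π_0 + 1/5·π_1 + 2/5·π_2 + 1/5·π_3
  π_1 = 3/10·π_0 + 3/10·π_1 + 1/5·π_2 + 1/5·π_3
  π_2 = 2/5·π_0 + 3/10·π_1 + 1/5·π_2 + 2/5·π_3
  normalize: π_0 + π_1 + π_2 + π_3 = 1
Solving the linear system gives exactly π = [142/595, 148/595, 186/595, 1/5].

π = [0.2387, 0.2487, 0.3126, 0.2000]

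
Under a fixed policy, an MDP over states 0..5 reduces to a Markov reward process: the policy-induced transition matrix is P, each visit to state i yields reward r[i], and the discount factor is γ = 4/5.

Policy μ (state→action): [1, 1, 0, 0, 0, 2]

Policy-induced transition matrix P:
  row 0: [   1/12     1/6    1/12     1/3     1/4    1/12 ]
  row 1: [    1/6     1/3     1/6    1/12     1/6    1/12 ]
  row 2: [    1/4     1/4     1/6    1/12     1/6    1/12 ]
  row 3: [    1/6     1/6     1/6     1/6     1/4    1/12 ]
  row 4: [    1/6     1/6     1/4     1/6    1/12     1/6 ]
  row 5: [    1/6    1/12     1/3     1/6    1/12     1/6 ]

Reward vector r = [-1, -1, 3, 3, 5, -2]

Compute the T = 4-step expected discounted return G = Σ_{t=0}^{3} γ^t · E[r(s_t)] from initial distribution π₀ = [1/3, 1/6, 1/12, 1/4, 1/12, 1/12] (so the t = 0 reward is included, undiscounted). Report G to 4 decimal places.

t=0: π = [0.3333, 0.1667, 0.0833, 0.2500, 0.0833, 0.0833], E[r] = 0.7500, γ^t·E[r] = 0.750000, running G = 0.750000
t=1: π = [0.1458, 0.1944, 0.1597, 0.2014, 0.2014, 0.0972], E[r] = 1.5556, γ^t·E[r] = 1.244444, running G = 1.994444
t=2: π = [0.1678, 0.2043, 0.1875, 0.1615, 0.1707, 0.1082], E[r] = 1.3119, γ^t·E[r] = 0.839630, running G = 2.834074
t=3: π = [0.1683, 0.2073, 0.1849, 0.1620, 0.1709, 0.1066], E[r] = 1.3063, γ^t·E[r] = 0.668840, running G = 3.502914

G = 3.5029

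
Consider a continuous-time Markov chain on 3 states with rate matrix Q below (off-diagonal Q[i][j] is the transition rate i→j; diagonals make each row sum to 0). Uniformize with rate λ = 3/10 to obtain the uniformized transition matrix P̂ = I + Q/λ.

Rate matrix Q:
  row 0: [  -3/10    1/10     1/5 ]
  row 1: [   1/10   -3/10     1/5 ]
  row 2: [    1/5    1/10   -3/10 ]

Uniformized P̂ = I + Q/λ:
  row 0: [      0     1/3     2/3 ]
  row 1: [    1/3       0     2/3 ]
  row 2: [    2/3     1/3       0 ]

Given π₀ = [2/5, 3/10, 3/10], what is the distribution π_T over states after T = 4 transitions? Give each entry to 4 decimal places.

π = [0.3691, 0.2506, 0.3802]

t=0: π = [0.4000, 0.3000, 0.3000]
t=1: π = [0.3000, 0.2333, 0.4667]
t=2: π = [0.3889, 0.2556, 0.3556]
t=3: π = [0.3222, 0.2481, 0.4296]
t=4: π = [0.3691, 0.2506, 0.3802]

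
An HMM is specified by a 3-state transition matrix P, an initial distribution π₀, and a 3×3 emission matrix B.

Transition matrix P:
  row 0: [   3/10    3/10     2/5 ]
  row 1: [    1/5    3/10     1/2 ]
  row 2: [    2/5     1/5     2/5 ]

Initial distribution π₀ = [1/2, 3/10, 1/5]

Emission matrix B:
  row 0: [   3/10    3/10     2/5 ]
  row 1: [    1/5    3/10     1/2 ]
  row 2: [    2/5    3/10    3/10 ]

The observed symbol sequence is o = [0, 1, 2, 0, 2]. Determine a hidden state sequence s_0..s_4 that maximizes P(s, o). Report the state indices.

path = [0, 2, 0, 2, 0]

t=0: δ = [1.500e-01, 6.000e-02, 8.000e-02]  (obs o_0=0)
t=1: δ = [1.350e-02, 1.350e-02, 1.800e-02]  ψ = [0, 0, 0]  (obs o_1=1)
t=2: δ = [2.880e-03, 2.025e-03, 2.160e-03]  ψ = [2, 0, 2]  (obs o_2=2)
t=3: δ = [2.592e-04, 1.728e-04, 4.608e-04]  ψ = [0, 0, 0]  (obs o_3=0)
t=4: δ = [7.373e-05, 4.608e-05, 5.530e-05]  ψ = [2, 2, 2]  (obs o_4=2)
backtrack: best end state = 0; path = [0, 2, 0, 2, 0]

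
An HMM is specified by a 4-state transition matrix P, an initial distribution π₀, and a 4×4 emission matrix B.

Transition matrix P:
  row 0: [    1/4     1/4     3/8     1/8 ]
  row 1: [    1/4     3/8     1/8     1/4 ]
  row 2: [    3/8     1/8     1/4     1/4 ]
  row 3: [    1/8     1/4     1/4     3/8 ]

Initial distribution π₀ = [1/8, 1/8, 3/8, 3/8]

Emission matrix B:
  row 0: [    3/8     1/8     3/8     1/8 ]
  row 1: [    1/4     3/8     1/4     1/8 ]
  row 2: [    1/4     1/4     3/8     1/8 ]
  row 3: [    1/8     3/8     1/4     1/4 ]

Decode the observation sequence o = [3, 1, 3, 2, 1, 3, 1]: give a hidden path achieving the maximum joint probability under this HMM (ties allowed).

t=0: δ = [1.562e-02, 1.562e-02, 4.688e-02, 9.375e-02]  (obs o_0=3)
t=1: δ = [2.197e-03, 8.789e-03, 5.859e-03, 1.318e-02]  ψ = [2, 3, 3, 3]  (obs o_1=1)
t=2: δ = [2.747e-04, 4.120e-04, 4.120e-04, 1.236e-03]  ψ = [1, 1, 3, 3]  (obs o_2=3)
t=3: δ = [5.794e-05, 7.725e-05, 1.159e-04, 1.159e-04]  ψ = [2, 3, 3, 3]  (obs o_3=2)
t=4: δ = [5.431e-06, 1.086e-05, 7.242e-06, 1.629e-05]  ψ = [2, 1, 2, 3]  (obs o_4=1)
t=5: δ = [3.395e-07, 5.092e-07, 5.092e-07, 1.528e-06]  ψ = [1, 1, 3, 3]  (obs o_5=3)
t=6: δ = [2.387e-08, 1.432e-07, 9.548e-08, 2.148e-07]  ψ = [2, 3, 3, 3]  (obs o_6=1)
backtrack: best end state = 3; path = [3, 3, 3, 3, 3, 3, 3]

path = [3, 3, 3, 3, 3, 3, 3]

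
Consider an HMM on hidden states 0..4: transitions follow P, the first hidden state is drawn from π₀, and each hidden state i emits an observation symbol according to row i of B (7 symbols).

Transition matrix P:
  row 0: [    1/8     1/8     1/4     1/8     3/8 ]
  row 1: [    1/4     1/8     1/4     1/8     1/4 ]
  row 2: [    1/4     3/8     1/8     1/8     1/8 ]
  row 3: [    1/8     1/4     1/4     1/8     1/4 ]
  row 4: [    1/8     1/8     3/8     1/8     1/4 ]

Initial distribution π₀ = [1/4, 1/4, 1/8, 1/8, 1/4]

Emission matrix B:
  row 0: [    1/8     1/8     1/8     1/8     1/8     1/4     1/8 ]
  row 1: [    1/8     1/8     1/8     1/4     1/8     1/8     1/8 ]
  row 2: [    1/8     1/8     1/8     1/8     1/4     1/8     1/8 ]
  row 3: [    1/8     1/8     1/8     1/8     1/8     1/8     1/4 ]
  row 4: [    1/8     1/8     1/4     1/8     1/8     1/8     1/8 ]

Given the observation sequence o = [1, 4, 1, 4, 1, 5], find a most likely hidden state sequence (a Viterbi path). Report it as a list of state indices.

t=0: δ = [3.125e-02, 3.125e-02, 1.562e-02, 1.562e-02, 3.125e-02]  (obs o_0=1)
t=1: δ = [9.766e-04, 7.324e-04, 2.930e-03, 4.883e-04, 1.465e-03]  ψ = [1, 2, 4, 0, 0]  (obs o_1=4)
t=2: δ = [9.155e-05, 1.373e-04, 6.866e-05, 4.578e-05, 4.578e-05]  ψ = [2, 2, 4, 2, 0]  (obs o_2=1)
t=3: δ = [4.292e-06, 3.219e-06, 8.583e-06, 2.146e-06, 4.292e-06]  ψ = [1, 2, 1, 1, 0]  (obs o_3=4)
t=4: δ = [2.682e-07, 4.023e-07, 2.012e-07, 1.341e-07, 2.012e-07]  ψ = [2, 2, 4, 2, 0]  (obs o_4=1)
t=5: δ = [2.515e-08, 9.430e-09, 1.257e-08, 6.286e-09, 1.257e-08]  ψ = [1, 2, 1, 1, 0]  (obs o_5=5)
backtrack: best end state = 0; path = [4, 2, 1, 2, 1, 0]

path = [4, 2, 1, 2, 1, 0]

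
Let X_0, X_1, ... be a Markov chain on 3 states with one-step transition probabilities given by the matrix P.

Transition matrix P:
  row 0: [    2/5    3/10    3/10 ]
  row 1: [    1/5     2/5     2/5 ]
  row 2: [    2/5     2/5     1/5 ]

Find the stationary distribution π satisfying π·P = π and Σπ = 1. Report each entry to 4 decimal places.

Balance equations π_j = Σ_i π_i·P[i][j]:
  π_0 = 2/5·π_0 + 1/5·π_1 + 2/5·π_2
  π_1 = 3/10·π_0 + 2/5·π_1 + 2/5·π_2
  normalize: π_0 + π_1 + π_2 = 1
Solving the linear system gives exactly π = [16/49, 18/49, 15/49].

π = [0.3265, 0.3673, 0.3061]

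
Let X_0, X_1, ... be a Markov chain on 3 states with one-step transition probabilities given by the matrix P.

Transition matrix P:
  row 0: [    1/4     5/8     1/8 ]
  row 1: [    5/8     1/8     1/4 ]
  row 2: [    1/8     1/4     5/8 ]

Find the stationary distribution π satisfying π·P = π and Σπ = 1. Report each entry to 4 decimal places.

Balance equations π_j = Σ_i π_i·P[i][j]:
  π_0 = 1/4·π_0 + 5/8·π_1 + 1/8·π_2
  π_1 = 5/8·π_0 + 1/8·π_1 + 1/4·π_2
  normalize: π_0 + π_1 + π_2 = 1
Solving the linear system gives exactly π = [1/3, 1/3, 1/3].

π = [0.3333, 0.3333, 0.3333]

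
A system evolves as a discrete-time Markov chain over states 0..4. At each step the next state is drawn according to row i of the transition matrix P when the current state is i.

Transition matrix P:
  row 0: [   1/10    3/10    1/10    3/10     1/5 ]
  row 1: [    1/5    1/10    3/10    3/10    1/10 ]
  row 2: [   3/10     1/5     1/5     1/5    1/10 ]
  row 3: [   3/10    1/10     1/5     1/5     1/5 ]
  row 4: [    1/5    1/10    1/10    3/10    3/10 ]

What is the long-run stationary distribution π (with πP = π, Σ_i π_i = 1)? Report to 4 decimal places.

π = [0.2211, 0.1618, 0.1756, 0.2568, 0.1847]

Balance equations π_j = Σ_i π_i·P[i][j]:
  π_0 = 1/10·π_0 + 1/5·π_1 + 3/10·π_2 + 3/10·π_3 + 1/5·π_4
  π_1 = 3/10·π_0 + 1/10·π_1 + 1/5·π_2 + 1/10·π_3 + 1/10·π_4
  π_2 = 1/10·π_0 + 3/10·π_1 + 1/5·π_2 + 1/5·π_3 + 1/10·π_4
  π_3 = 3/10·π_0 + 3/10·π_1 + 1/5·π_2 + 1/5·π_3 + 3/10·π_4
  normalize: π_0 + π_1 + π_2 + π_3 + π_4 = 1
Solving the linear system gives exactly π = [1185/5359, 867/5359, 941/5359, 1376/5359, 990/5359].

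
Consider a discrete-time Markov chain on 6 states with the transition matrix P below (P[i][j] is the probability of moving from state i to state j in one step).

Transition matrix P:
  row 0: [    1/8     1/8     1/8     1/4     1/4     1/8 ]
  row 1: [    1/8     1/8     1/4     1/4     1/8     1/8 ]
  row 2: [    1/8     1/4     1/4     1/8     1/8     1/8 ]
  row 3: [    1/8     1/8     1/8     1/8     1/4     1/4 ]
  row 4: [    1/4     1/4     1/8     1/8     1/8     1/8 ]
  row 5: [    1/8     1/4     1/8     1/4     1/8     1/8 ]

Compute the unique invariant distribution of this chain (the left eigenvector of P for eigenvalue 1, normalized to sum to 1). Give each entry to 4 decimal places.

π = [0.1458, 0.1855, 0.1694, 0.1849, 0.1663, 0.1481]

Balance equations π_j = Σ_i π_i·P[i][j]:
  π_0 = 1/8·π_0 + 1/8·π_1 + 1/8·π_2 + 1/8·π_3 + 1/4·π_4 + 1/8·π_5
  π_1 = 1/8·π_0 + 1/8·π_1 + 1/4·π_2 + 1/8·π_3 + 1/4·π_4 + 1/4·π_5
  π_2 = 1/8·π_0 + 1/4·π_1 + 1/4·π_2 + 1/8·π_3 + 1/8·π_4 + 1/8·π_5
  π_3 = 1/4·π_0 + 1/4·π_1 + 1/8·π_2 + 1/8·π_3 + 1/8·π_4 + 1/4·π_5
  π_4 = 1/4·π_0 + 1/8·π_1 + 1/8·π_2 + 1/4·π_3 + 1/8·π_4 + 1/8·π_5
  normalize: π_0 + π_1 + π_2 + π_3 + π_4 + π_5 = 1
Solving the linear system gives exactly π = [5272/36161, 6707/36161, 6124/36161, 6687/36161, 6015/36161, 5356/36161].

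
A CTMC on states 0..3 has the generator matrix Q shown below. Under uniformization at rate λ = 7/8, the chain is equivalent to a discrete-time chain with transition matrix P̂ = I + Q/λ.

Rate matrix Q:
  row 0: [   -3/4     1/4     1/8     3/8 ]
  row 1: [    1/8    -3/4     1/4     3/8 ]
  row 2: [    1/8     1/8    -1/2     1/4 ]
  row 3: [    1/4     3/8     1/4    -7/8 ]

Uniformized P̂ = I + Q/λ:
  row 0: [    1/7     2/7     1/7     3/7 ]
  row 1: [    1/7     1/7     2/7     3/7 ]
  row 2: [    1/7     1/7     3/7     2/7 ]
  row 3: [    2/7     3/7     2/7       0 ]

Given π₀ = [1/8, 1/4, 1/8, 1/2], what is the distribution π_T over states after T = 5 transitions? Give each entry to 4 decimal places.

π = [0.1822, 0.2472, 0.3033, 0.2673]

t=0: π = [0.1250, 0.2500, 0.1250, 0.5000]
t=1: π = [0.2143, 0.3036, 0.2857, 0.1964]
t=2: π = [0.1709, 0.2296, 0.2959, 0.3036]
t=3: π = [0.1862, 0.2540, 0.3036, 0.2562]
t=4: π = [0.1795, 0.2427, 0.3025, 0.2754]
t=5: π = [0.1822, 0.2472, 0.3033, 0.2673]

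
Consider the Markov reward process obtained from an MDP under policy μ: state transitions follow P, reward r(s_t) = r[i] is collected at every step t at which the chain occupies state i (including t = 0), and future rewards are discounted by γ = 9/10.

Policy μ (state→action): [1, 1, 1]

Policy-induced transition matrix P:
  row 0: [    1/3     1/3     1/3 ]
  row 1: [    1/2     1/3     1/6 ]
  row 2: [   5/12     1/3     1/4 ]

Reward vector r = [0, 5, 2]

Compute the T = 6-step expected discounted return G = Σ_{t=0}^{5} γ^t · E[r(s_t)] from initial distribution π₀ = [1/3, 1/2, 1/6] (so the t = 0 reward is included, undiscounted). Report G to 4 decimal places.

t=0: π = [0.3333, 0.5000, 0.1667], E[r] = 2.8333, γ^t·E[r] = 2.833333, running G = 2.833333
t=1: π = [0.4306, 0.3333, 0.2361], E[r] = 2.1389, γ^t·E[r] = 1.925000, running G = 4.758333
t=2: π = [0.4086, 0.3333, 0.2581], E[r] = 2.1829, γ^t·E[r] = 1.768125, running G = 6.526458
t=3: π = [0.4104, 0.3333, 0.2563], E[r] = 2.1792, γ^t·E[r] = 1.588641, running G = 8.115099
t=4: π = [0.4102, 0.3333, 0.2564], E[r] = 2.1795, γ^t·E[r] = 1.429977, running G = 9.545076
t=5: π = [0.4103, 0.3333, 0.2564], E[r] = 2.1795, γ^t·E[r] = 1.286964, running G = 10.832040

G = 10.8320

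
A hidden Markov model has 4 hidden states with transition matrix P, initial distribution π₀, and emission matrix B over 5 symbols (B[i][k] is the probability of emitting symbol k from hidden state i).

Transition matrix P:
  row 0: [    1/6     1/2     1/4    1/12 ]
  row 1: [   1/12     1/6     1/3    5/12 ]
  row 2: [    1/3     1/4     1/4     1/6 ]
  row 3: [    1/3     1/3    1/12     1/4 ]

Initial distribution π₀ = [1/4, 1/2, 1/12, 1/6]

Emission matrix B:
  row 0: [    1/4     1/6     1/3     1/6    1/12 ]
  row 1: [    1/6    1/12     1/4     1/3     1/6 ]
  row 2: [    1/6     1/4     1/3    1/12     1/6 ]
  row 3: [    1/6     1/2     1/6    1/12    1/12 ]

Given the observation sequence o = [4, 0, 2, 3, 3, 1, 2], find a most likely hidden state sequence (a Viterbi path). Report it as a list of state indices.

t=0: δ = [2.083e-02, 8.333e-02, 1.389e-02, 1.389e-02]  (obs o_0=4)
t=1: δ = [1.736e-03, 2.315e-03, 4.630e-03, 5.787e-03]  ψ = [1, 1, 1, 1]  (obs o_1=0)
t=2: δ = [6.430e-04, 4.823e-04, 3.858e-04, 2.411e-04]  ψ = [3, 3, 2, 3]  (obs o_2=2)
t=3: δ = [2.143e-05, 1.072e-04, 1.340e-05, 1.674e-05]  ψ = [2, 0, 0, 1]  (obs o_3=3)
t=4: δ = [1.488e-06, 5.954e-06, 2.977e-06, 3.721e-06]  ψ = [1, 1, 1, 1]  (obs o_4=3)
t=5: δ = [2.067e-07, 1.034e-07, 4.961e-07, 1.240e-06]  ψ = [3, 3, 1, 1]  (obs o_5=1)
t=6: δ = [1.378e-07, 1.034e-07, 4.135e-08, 5.168e-08]  ψ = [3, 3, 2, 3]  (obs o_6=2)
backtrack: best end state = 0; path = [1, 3, 0, 1, 1, 3, 0]

path = [1, 3, 0, 1, 1, 3, 0]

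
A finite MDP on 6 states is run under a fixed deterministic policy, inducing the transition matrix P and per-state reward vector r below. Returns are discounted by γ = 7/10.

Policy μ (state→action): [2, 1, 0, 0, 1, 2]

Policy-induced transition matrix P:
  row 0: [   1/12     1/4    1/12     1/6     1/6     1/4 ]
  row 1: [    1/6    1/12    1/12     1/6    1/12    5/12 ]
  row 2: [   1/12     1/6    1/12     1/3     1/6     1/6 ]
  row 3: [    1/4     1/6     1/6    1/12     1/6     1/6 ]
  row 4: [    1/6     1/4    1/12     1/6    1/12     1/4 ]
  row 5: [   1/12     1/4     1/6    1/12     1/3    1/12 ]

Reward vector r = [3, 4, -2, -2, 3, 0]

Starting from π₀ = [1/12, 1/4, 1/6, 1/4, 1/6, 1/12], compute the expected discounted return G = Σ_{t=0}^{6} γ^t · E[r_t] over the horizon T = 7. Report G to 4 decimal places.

G = 3.2716

t=0: π = [0.0833, 0.2500, 0.1667, 0.2500, 0.1667, 0.0833], E[r] = 0.9167, γ^t·E[r] = 0.916667, running G = 0.916667
t=1: π = [0.1597, 0.1736, 0.1111, 0.1667, 0.1458, 0.2431], E[r] = 1.0556, γ^t·E[r] = 0.738889, running G = 1.655556
t=2: π = [0.1377, 0.1979, 0.1175, 0.1510, 0.1806, 0.2153], E[r] = 1.2095, γ^t·E[r] = 0.592650, running G = 2.248206
t=3: π = [0.1400, 0.1946, 0.1139, 0.1557, 0.1710, 0.2247], E[r] = 1.1726, γ^t·E[r] = 0.402185, running G = 2.650391
t=4: π = [0.1398, 0.1951, 0.1150, 0.1539, 0.1737, 0.2225], E[r] = 1.1827, γ^t·E[r] = 0.283955, running G = 2.934346
t=5: π = [0.1397, 0.1951, 0.1147, 0.1545, 0.1730, 0.2230], E[r] = 1.1802, γ^t·E[r] = 0.198350, running G = 3.132695
t=6: π = [0.1398, 0.1951, 0.1148, 0.1543, 0.1732, 0.2229], E[r] = 1.1807, γ^t·E[r] = 0.138912, running G = 3.271608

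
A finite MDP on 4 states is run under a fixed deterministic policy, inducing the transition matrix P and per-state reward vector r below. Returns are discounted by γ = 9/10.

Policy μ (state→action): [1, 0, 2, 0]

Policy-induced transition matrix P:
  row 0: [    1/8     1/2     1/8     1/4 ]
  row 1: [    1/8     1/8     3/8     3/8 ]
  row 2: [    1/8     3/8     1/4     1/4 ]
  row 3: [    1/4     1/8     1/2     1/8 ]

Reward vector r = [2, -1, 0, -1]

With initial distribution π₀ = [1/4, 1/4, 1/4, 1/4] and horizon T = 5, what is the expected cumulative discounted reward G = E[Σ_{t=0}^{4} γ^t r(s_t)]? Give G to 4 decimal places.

G = -0.6437

t=0: π = [0.2500, 0.2500, 0.2500, 0.2500], E[r] = 0.0000, γ^t·E[r] = 0.000000, running G = 0.000000
t=1: π = [0.1563, 0.2813, 0.3125, 0.2500], E[r] = -0.2188, γ^t·E[r] = -0.196875, running G = -0.196875
t=2: π = [0.1563, 0.2617, 0.3281, 0.2539], E[r] = -0.2031, γ^t·E[r] = -0.164531, running G = -0.361406
t=3: π = [0.1567, 0.2656, 0.3267, 0.2510], E[r] = -0.2031, γ^t·E[r] = -0.148078, running G = -0.509484
t=4: π = [0.1564, 0.2654, 0.3264, 0.2518], E[r] = -0.2045, γ^t·E[r] = -0.134191, running G = -0.643676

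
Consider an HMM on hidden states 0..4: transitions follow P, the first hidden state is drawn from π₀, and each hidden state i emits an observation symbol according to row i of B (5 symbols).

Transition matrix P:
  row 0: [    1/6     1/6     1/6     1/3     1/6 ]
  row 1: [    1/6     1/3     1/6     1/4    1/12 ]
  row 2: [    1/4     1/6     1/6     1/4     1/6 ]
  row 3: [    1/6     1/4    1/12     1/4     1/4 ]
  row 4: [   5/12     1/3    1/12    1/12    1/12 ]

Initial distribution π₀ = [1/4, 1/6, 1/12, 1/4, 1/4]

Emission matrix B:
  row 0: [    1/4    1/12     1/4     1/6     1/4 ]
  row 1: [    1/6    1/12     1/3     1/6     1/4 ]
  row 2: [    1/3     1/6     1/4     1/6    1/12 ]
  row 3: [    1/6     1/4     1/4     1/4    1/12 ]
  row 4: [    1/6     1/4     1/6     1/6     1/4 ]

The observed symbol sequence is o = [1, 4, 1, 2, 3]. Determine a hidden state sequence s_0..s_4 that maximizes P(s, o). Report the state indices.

path = [4, 0, 3, 1, 3]

t=0: δ = [2.083e-02, 1.389e-02, 1.389e-02, 6.250e-02, 6.250e-02]  (obs o_0=1)
t=1: δ = [6.510e-03, 5.208e-03, 4.340e-04, 1.302e-03, 3.906e-03]  ψ = [4, 4, 3, 3, 3]  (obs o_1=4)
t=2: δ = [1.356e-04, 1.447e-04, 1.808e-04, 5.425e-04, 2.713e-04]  ψ = [4, 1, 0, 0, 0]  (obs o_2=1)
t=3: δ = [2.826e-05, 4.521e-05, 1.130e-05, 3.391e-05, 2.261e-05]  ψ = [4, 3, 3, 3, 3]  (obs o_3=2)
t=4: δ = [1.570e-06, 2.512e-06, 1.256e-06, 2.826e-06, 1.413e-06]  ψ = [4, 1, 1, 1, 3]  (obs o_4=3)
backtrack: best end state = 3; path = [4, 0, 3, 1, 3]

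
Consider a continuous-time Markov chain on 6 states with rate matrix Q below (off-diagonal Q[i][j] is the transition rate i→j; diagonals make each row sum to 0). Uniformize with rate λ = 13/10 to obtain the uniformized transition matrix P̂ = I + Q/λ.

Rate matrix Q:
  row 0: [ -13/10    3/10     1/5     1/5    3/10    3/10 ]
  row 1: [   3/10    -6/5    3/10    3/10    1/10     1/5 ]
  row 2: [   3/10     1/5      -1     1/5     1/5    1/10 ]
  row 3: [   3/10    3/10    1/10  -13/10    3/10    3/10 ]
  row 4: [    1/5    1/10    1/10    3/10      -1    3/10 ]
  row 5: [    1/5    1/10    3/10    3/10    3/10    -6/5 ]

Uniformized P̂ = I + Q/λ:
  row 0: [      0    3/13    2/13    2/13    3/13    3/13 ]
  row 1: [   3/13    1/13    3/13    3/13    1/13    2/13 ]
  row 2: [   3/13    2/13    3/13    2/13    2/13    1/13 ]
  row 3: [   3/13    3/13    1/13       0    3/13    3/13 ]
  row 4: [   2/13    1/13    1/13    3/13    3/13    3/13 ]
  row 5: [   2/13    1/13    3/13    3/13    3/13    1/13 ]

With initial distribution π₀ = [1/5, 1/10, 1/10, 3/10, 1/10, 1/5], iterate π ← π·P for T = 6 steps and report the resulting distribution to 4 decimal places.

π = [0.1646, 0.1404, 0.1621, 0.1671, 0.1967, 0.1690]

t=0: π = [0.2000, 0.1000, 0.1000, 0.3000, 0.1000, 0.2000]
t=1: π = [0.1615, 0.1615, 0.1538, 0.1385, 0.2077, 0.1769]
t=2: π = [0.1639, 0.1349, 0.1651, 0.1746, 0.1941, 0.1675]
t=3: π = [0.1651, 0.1417, 0.1614, 0.1652, 0.1973, 0.1692]
t=4: π = [0.1645, 0.1402, 0.1623, 0.1675, 0.1966, 0.1690]
t=5: π = [0.1647, 0.1405, 0.1621, 0.1670, 0.1967, 0.1690]
t=6: π = [0.1646, 0.1404, 0.1621, 0.1671, 0.1967, 0.1690]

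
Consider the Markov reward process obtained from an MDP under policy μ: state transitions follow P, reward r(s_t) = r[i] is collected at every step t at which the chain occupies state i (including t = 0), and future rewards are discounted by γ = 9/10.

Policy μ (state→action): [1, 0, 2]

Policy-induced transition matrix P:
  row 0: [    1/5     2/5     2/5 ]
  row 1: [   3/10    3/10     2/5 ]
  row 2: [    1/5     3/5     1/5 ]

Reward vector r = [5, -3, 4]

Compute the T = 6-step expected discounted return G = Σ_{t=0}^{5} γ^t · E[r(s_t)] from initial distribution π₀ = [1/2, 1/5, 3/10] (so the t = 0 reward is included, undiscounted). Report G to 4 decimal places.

G = 7.6749

t=0: π = [0.5000, 0.2000, 0.3000], E[r] = 3.1000, γ^t·E[r] = 3.100000, running G = 3.100000
t=1: π = [0.2200, 0.4400, 0.3400], E[r] = 1.1400, γ^t·E[r] = 1.026000, running G = 4.126000
t=2: π = [0.2440, 0.4240, 0.3320], E[r] = 1.2760, γ^t·E[r] = 1.033560, running G = 5.159560
t=3: π = [0.2424, 0.4240, 0.3336], E[r] = 1.2744, γ^t·E[r] = 0.929038, running G = 6.088598
t=4: π = [0.2424, 0.4243, 0.3333], E[r] = 1.2722, γ^t·E[r] = 0.834664, running G = 6.923262
t=5: π = [0.2424, 0.4242, 0.3333], E[r] = 1.2729, γ^t·E[r] = 0.751613, running G = 7.674875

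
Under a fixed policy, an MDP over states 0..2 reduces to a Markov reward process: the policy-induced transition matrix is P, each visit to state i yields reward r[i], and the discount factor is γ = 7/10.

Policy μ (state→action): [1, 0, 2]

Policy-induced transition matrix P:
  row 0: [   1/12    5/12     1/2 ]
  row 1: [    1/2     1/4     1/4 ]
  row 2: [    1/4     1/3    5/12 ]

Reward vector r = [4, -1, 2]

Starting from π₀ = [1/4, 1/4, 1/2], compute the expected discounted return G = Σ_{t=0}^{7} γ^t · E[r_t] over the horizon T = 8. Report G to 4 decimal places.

t=0: π = [0.2500, 0.2500, 0.5000], E[r] = 1.7500, γ^t·E[r] = 1.750000, running G = 1.750000
t=1: π = [0.2708, 0.3333, 0.3958], E[r] = 1.5417, γ^t·E[r] = 1.079167, running G = 2.829167
t=2: π = [0.2882, 0.3281, 0.3837], E[r] = 1.5920, γ^t·E[r] = 0.780087, running G = 3.609253
t=3: π = [0.2840, 0.3300, 0.3860], E[r] = 1.5780, γ^t·E[r] = 0.541247, running G = 4.150501
t=4: π = [0.2852, 0.3295, 0.3853], E[r] = 1.5818, γ^t·E[r] = 0.379799, running G = 4.530300
t=5: π = [0.2848, 0.3296, 0.3855], E[r] = 1.5808, γ^t·E[r] = 0.265681, running G = 4.795981
t=6: π = [0.2849, 0.3296, 0.3855], E[r] = 1.5811, γ^t·E[r] = 0.186011, running G = 4.981992
t=7: π = [0.2849, 0.3296, 0.3855], E[r] = 1.5810, γ^t·E[r] = 0.130201, running G = 5.112194

G = 5.1122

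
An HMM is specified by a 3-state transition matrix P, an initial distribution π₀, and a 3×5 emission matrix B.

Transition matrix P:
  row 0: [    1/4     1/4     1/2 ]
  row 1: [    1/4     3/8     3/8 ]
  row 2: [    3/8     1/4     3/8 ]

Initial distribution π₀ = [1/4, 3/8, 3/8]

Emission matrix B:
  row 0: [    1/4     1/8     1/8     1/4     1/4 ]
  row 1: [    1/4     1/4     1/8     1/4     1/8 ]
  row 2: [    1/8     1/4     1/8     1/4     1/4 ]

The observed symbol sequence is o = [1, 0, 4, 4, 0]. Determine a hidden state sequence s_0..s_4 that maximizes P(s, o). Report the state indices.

path = [2, 0, 2, 2, 0]

t=0: δ = [3.125e-02, 9.375e-02, 9.375e-02]  (obs o_0=1)
t=1: δ = [8.789e-03, 8.789e-03, 4.395e-03]  ψ = [2, 1, 1]  (obs o_1=0)
t=2: δ = [5.493e-04, 4.120e-04, 1.099e-03]  ψ = [0, 1, 0]  (obs o_2=4)
t=3: δ = [1.030e-04, 3.433e-05, 1.030e-04]  ψ = [2, 2, 2]  (obs o_3=4)
t=4: δ = [9.656e-06, 6.437e-06, 6.437e-06]  ψ = [2, 0, 0]  (obs o_4=0)
backtrack: best end state = 0; path = [2, 0, 2, 2, 0]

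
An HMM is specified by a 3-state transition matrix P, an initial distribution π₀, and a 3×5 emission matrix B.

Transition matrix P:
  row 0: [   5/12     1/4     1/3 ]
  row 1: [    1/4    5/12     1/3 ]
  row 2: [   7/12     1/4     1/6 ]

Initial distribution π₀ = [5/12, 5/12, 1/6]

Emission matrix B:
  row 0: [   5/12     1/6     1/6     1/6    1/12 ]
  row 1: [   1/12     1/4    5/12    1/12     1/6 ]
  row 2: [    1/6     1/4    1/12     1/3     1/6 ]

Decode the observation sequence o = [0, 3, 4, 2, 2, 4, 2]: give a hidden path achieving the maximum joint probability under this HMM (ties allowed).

path = [0, 2, 1, 1, 1, 1, 1]

t=0: δ = [1.736e-01, 3.472e-02, 2.778e-02]  (obs o_0=0)
t=1: δ = [1.206e-02, 3.617e-03, 1.929e-02]  ψ = [0, 0, 0]  (obs o_1=3)
t=2: δ = [9.377e-04, 8.038e-04, 6.698e-04]  ψ = [2, 2, 0]  (obs o_2=4)
t=3: δ = [6.512e-05, 1.395e-04, 2.605e-05]  ψ = [0, 1, 0]  (obs o_3=2)
t=4: δ = [5.814e-06, 2.423e-05, 3.876e-06]  ψ = [1, 1, 1]  (obs o_4=2)
t=5: δ = [5.047e-07, 1.682e-06, 1.346e-06]  ψ = [1, 1, 1]  (obs o_5=4)
t=6: δ = [1.308e-07, 2.921e-07, 4.673e-08]  ψ = [2, 1, 1]  (obs o_6=2)
backtrack: best end state = 1; path = [0, 2, 1, 1, 1, 1, 1]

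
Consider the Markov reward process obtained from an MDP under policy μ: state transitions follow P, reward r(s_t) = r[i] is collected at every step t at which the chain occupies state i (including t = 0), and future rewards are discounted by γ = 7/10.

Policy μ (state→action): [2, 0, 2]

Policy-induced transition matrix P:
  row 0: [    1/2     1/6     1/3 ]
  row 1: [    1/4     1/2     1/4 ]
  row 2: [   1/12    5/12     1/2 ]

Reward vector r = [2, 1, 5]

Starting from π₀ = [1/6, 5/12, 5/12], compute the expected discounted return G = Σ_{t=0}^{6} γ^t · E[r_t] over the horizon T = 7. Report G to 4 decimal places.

t=0: π = [0.1667, 0.4167, 0.4167], E[r] = 2.8333, γ^t·E[r] = 2.833333, running G = 2.833333
t=1: π = [0.2222, 0.4097, 0.3681], E[r] = 2.6944, γ^t·E[r] = 1.886111, running G = 4.719444
t=2: π = [0.2442, 0.3953, 0.3605], E[r] = 2.6863, γ^t·E[r] = 1.316308, running G = 6.035752
t=3: π = [0.2510, 0.3886, 0.3605], E[r] = 2.6929, γ^t·E[r] = 0.923665, running G = 6.959417
t=4: π = [0.2527, 0.3863, 0.3610], E[r] = 2.6968, γ^t·E[r] = 0.647502, running G = 7.606919
t=5: π = [0.2530, 0.3857, 0.3613], E[r] = 2.6982, γ^t·E[r] = 0.453494, running G = 8.060413
t=6: π = [0.2530, 0.3856, 0.3614], E[r] = 2.6987, γ^t·E[r] = 0.317496, running G = 8.377910

G = 8.3779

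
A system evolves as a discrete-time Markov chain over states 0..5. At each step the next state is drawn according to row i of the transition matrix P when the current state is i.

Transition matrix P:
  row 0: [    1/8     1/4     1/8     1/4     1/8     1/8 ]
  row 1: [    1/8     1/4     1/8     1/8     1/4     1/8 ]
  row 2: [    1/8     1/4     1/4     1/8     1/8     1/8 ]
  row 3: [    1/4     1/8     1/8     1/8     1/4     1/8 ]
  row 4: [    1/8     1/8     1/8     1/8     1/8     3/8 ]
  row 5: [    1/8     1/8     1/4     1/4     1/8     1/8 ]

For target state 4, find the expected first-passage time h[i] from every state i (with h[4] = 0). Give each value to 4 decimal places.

h = [5.7446, 5.0973, 5.8255, 5.1783, 0.0000, 5.8357]

First-step conditioning: h[4] = 0; for i ≠ 4, h[i] = 1 + Σ_k P[i][k]·h[k].
  h[0] = 1 + 1/8·h[0] + 1/4·h[1] + 1/8·h[2] + 1/4·h[3] + 1/8·h[5]
  h[1] = 1 + 1/8·h[0] + 1/4·h[1] + 1/8·h[2] + 1/8·h[3] + 1/8·h[5]
  h[2] = 1 + 1/8·h[0] + 1/4·h[1] + 1/4·h[2] + 1/8·h[3] + 1/8·h[5]
  h[3] = 1 + 1/4·h[0] + 1/8·h[1] + 1/8·h[2] + 1/8·h[3] + 1/8·h[5]
  h[5] = 1 + 1/8·h[0] + 1/8·h[1] + 1/4·h[2] + 1/4·h[3] + 1/8·h[5]
Solving the 5×5 linear system over states ≠ 4 gives exactly h = [4544/791, 576/113, 4608/791, 4096/791, 0, 4616/791] (h[4] = 0 is the target).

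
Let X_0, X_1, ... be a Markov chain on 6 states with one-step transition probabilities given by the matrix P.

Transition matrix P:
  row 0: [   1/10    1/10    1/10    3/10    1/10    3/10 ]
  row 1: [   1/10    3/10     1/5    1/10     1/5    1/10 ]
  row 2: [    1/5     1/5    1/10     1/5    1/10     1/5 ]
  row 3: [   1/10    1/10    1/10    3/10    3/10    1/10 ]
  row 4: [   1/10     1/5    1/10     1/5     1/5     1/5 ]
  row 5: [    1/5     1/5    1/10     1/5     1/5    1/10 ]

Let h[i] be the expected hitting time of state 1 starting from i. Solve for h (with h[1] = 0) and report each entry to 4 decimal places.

First-step conditioning: h[1] = 0; for i ≠ 1, h[i] = 1 + Σ_k P[i][k]·h[k].
  h[0] = 1 + 1/10·h[0] + 1/10·h[2] + 3/10·h[3] + 1/10·h[4] + 3/10·h[5]
  h[2] = 1 + 1/5·h[0] + 1/10·h[2] + 1/5·h[3] + 1/10·h[4] + 1/5·h[5]
  h[3] = 1 + 1/10·h[0] + 1/10·h[2] + 3/10·h[3] + 3/10·h[4] + 1/10·h[5]
  h[4] = 1 + 1/10·h[0] + 1/10·h[2] + 1/5·h[3] + 1/5·h[4] + 1/5·h[5]
  h[5] = 1 + 1/5·h[0] + 1/10·h[2] + 1/5·h[3] + 1/5·h[4] + 1/10·h[5]
Solving the 5×5 linear system over states ≠ 1 gives exactly h = [10920/1607, 0, 9930/1607, 10900/1607, 9820/1607, 9920/1607] (h[1] = 0 is the target).

h = [6.7953, 0.0000, 6.1792, 6.7828, 6.1108, 6.1730]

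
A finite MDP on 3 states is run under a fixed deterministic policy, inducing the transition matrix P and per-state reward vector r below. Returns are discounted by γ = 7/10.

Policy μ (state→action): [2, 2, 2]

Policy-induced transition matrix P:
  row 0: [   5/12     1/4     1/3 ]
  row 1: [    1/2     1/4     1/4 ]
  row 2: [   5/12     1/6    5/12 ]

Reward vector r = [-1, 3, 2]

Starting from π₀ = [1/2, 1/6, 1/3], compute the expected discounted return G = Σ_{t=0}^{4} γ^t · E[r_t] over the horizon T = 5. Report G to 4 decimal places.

t=0: π = [0.5000, 0.1667, 0.3333], E[r] = 0.6667, γ^t·E[r] = 0.666667, running G = 0.666667
t=1: π = [0.4306, 0.2222, 0.3472], E[r] = 0.9306, γ^t·E[r] = 0.651389, running G = 1.318056
t=2: π = [0.4352, 0.2211, 0.3438], E[r] = 0.9155, γ^t·E[r] = 0.448600, running G = 1.766655
t=3: π = [0.4351, 0.2214, 0.3436], E[r] = 0.9161, γ^t·E[r] = 0.314218, running G = 2.080873
t=4: π = [0.4351, 0.2214, 0.3435], E[r] = 0.9160, γ^t·E[r] = 0.219939, running G = 2.300812

G = 2.3008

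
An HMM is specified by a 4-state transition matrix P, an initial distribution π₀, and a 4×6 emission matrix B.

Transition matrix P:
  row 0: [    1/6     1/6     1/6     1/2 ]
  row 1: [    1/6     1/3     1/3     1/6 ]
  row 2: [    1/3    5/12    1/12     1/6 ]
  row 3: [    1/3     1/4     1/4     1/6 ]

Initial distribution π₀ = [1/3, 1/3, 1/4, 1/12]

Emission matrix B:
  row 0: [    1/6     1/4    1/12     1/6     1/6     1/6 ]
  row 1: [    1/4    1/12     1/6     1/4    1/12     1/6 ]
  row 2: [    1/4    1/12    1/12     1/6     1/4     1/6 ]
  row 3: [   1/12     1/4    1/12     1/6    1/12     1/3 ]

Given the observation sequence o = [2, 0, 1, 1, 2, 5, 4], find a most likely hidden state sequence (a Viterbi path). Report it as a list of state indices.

t=0: δ = [2.778e-02, 5.556e-02, 2.083e-02, 6.944e-03]  (obs o_0=2)
t=1: δ = [1.543e-03, 4.630e-03, 4.630e-03, 1.157e-03]  ψ = [1, 1, 1, 0]  (obs o_1=0)
t=2: δ = [3.858e-04, 1.608e-04, 1.286e-04, 1.929e-04]  ψ = [2, 2, 1, 0]  (obs o_2=1)
t=3: δ = [1.608e-05, 5.358e-06, 5.358e-06, 4.823e-05]  ψ = [0, 0, 0, 0]  (obs o_3=1)
t=4: δ = [1.340e-06, 2.009e-06, 1.005e-06, 6.698e-07]  ψ = [3, 3, 3, 0]  (obs o_4=2)
t=5: δ = [5.582e-08, 1.116e-07, 1.116e-07, 2.233e-07]  ψ = [1, 1, 1, 0]  (obs o_5=5)
t=6: δ = [1.240e-08, 4.651e-09, 1.395e-08, 3.101e-09]  ψ = [3, 3, 3, 3]  (obs o_6=4)
backtrack: best end state = 2; path = [1, 2, 0, 3, 0, 3, 2]

path = [1, 2, 0, 3, 0, 3, 2]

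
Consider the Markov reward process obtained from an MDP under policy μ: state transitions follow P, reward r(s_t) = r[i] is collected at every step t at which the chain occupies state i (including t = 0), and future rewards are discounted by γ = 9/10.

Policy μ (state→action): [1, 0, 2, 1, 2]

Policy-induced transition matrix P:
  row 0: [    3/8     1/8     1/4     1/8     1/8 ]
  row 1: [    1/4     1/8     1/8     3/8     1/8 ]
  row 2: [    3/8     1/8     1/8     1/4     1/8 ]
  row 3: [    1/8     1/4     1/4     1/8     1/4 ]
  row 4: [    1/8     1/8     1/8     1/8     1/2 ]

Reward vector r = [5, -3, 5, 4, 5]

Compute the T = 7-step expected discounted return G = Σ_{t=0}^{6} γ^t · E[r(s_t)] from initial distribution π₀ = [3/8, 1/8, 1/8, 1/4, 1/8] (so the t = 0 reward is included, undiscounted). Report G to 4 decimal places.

t=0: π = [0.3750, 0.1250, 0.1250, 0.2500, 0.1250], E[r] = 3.7500, γ^t·E[r] = 3.750000, running G = 3.750000
t=1: π = [0.2656, 0.1563, 0.2031, 0.1719, 0.2031], E[r] = 3.5781, γ^t·E[r] = 3.220313, running G = 6.970313
t=2: π = [0.2617, 0.1465, 0.1797, 0.1895, 0.2227], E[r] = 3.6387, γ^t·E[r] = 2.947324, running G = 9.917637
t=3: π = [0.2537, 0.1487, 0.1814, 0.1841, 0.2322], E[r] = 3.6265, γ^t·E[r] = 2.643693, running G = 12.561330
t=4: π = [0.2523, 0.1480, 0.1797, 0.1848, 0.2351], E[r] = 3.6311, γ^t·E[r] = 2.382347, running G = 14.943677
t=5: π = [0.2515, 0.1481, 0.1796, 0.1845, 0.2363], E[r] = 3.6307, γ^t·E[r] = 2.143885, running G = 17.087561
t=6: π = [0.2513, 0.1481, 0.1795, 0.1845, 0.2367], E[r] = 3.6311, γ^t·E[r] = 1.929689, running G = 19.017250

G = 19.0173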